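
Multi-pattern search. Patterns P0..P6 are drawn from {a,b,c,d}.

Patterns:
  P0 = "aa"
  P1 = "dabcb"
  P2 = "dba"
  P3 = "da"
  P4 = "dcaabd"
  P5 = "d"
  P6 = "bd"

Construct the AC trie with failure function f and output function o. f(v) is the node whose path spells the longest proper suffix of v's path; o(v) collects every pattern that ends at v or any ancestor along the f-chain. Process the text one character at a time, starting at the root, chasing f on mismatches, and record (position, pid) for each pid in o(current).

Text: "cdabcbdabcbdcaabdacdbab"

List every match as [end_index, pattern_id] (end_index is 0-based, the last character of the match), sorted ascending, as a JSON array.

Build automaton:
Trie (insert patterns):
  n0 'ε': a→1 b→15 d→3
  n1 'a': a→2
  n2 'aa': ·  [P0 ends]
  n3 'd': a→4 b→8 c→10  [P5 ends]
  n4 'da': b→5  [P3 ends]
  n5 'dab': c→6
  n6 'dabc': b→7
  n7 'dabcb': ·  [P1 ends]
  n8 'db': a→9
  n9 'dba': ·  [P2 ends]
  n10 'dc': a→11
  n11 'dca': a→12
  n12 'dcaa': b→13
  n13 'dcaab': d→14
  n14 'dcaabd': ·  [P4 ends]
  n15 'b': d→16
  n16 'bd': ·  [P6 ends]

Failure links (BFS by depth):
  n1('a'): parent n0 fail=0; on 'a' 0 → fail=0;  out ∅∪∅=∅
  n3('d'): parent n0 fail=0; on 'd' 0 → fail=0;  out {5}∪∅={5}
  n15('b'): parent n0 fail=0; on 'b' 0 → fail=0;  out ∅∪∅=∅
  n2('aa'): parent n1 fail=0; on 'a' 0 → fail=1;  out {0}∪∅={0}
  n4('da'): parent n3 fail=0; on 'a' 0 → fail=1;  out {3}∪∅={3}
  n8('db'): parent n3 fail=0; on 'b' 0 → fail=15;  out ∅∪∅=∅
  n10('dc'): parent n3 fail=0; on 'c' 0 → fail=0;  out ∅∪∅=∅
  n16('bd'): parent n15 fail=0; on 'd' 0 → fail=3;  out {6}∪{5}={5,6}
  n5('dab'): parent n4 fail=1; on 'b' 1→0 → fail=15;  out ∅∪∅=∅
  n9('dba'): parent n8 fail=15; on 'a' 15→0 → fail=1;  out {2}∪∅={2}
  n11('dca'): parent n10 fail=0; on 'a' 0 → fail=1;  out ∅∪∅=∅
  n6('dabc'): parent n5 fail=15; on 'c' 15→0 → fail=0;  out ∅∪∅=∅
  n12('dcaa'): parent n11 fail=1; on 'a' 1 → fail=2;  out ∅∪{0}={0}
  n7('dabcb'): parent n6 fail=0; on 'b' 0 → fail=15;  out {1}∪∅={1}
  n13('dcaab'): parent n12 fail=2; on 'b' 2→1→0 → fail=15;  out ∅∪∅=∅
  n14('dcaabd'): parent n13 fail=15; on 'd' 15 → fail=16;  out {4}∪{5,6}={4,5,6}

Run:
pos 0 'c': at 0
pos 1 'd': at 3  emit P5@[1:1]
pos 2 'a': at 4  emit P3@[1:2]
pos 3 'b': at 5
pos 4 'c': at 6
pos 5 'b': at 7  emit P1@[1:5]
pos 6 'd': at 16 ·f  emit P5@[6:6],P6@[5:6]
pos 7 'a': at 4 ·f  emit P3@[6:7]
pos 8 'b': at 5
pos 9 'c': at 6
pos 10 'b': at 7  emit P1@[6:10]
pos 11 'd': at 16 ·f  emit P5@[11:11],P6@[10:11]
pos 12 'c': at 10 ·f
pos 13 'a': at 11
pos 14 'a': at 12  emit P0@[13:14]
pos 15 'b': at 13
pos 16 'd': at 14  emit P4@[11:16],P5@[16:16],P6@[15:16]
pos 17 'a': at 4 ·f  emit P3@[16:17]
pos 18 'c': at 0 ·f
pos 19 'd': at 3  emit P5@[19:19]
pos 20 'b': at 8
pos 21 'a': at 9  emit P2@[19:21]
pos 22 'b': at 15 ·f

All matches (sorted): [[1,5],[2,3],[5,1],[6,5],[6,6],[7,3],[10,1],[11,5],[11,6],[14,0],[16,4],[16,5],[16,6],[17,3],[19,5],[21,2]]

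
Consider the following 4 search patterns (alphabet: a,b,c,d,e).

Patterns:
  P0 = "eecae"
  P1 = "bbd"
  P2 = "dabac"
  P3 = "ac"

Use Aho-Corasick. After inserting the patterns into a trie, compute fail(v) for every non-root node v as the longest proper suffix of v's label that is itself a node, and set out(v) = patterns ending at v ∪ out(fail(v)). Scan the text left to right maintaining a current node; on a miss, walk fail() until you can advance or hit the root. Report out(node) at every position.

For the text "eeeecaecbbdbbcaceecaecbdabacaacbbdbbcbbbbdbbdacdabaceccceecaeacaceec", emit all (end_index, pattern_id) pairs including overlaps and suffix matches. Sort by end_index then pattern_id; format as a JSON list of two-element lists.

Construct AC machine:
Trie nodes:
  n0 'ε': a→14 b→6 d→9 e→1
  n1 'e': e→2
  n2 'ee': c→3
  n3 'eec': a→4
  n4 'eeca': e→5
  n5 'eecae': ·  ←P0
  n6 'b': b→7
  n7 'bb': d→8
  n8 'bbd': ·  ←P1
  n9 'd': a→10
  n10 'da': b→11
  n11 'dab': a→12
  n12 'daba': c→13
  n13 'dabac': ·  ←P2
  n14 'a': c→15
  n15 'ac': ·  ←P3

BFS fail/out derivation:
  fail(1) 'e': from fail(0)=0 chase 'e': 0 ⇒ 0;  out=∅∪out(0)=∅
  fail(6) 'b': from fail(0)=0 chase 'b': 0 ⇒ 0;  out=∅∪out(0)=∅
  fail(9) 'd': from fail(0)=0 chase 'd': 0 ⇒ 0;  out=∅∪out(0)=∅
  fail(14) 'a': from fail(0)=0 chase 'a': 0 ⇒ 0;  out=∅∪out(0)=∅
  fail(2) 'ee': from fail(1)=0 chase 'e': 0 ⇒ 1;  out=∅∪out(1)=∅
  fail(7) 'bb': from fail(6)=0 chase 'b': 0 ⇒ 6;  out=∅∪out(6)=∅
  fail(10) 'da': from fail(9)=0 chase 'a': 0 ⇒ 14;  out=∅∪out(14)=∅
  fail(15) 'ac': from fail(14)=0 chase 'c': 0 ⇒ 0;  out={3}∪out(0)={3}
  fail(3) 'eec': from fail(2)=1 chase 'c': 1→0 ⇒ 0;  out=∅∪out(0)=∅
  fail(8) 'bbd': from fail(7)=6 chase 'd': 6→0 ⇒ 9;  out={1}∪out(9)={1}
  fail(11) 'dab': from fail(10)=14 chase 'b': 14→0 ⇒ 6;  out=∅∪out(6)=∅
  fail(4) 'eeca': from fail(3)=0 chase 'a': 0 ⇒ 14;  out=∅∪out(14)=∅
  fail(12) 'daba': from fail(11)=6 chase 'a': 6→0 ⇒ 14;  out=∅∪out(14)=∅
  fail(5) 'eecae': from fail(4)=14 chase 'e': 14→0 ⇒ 1;  out={0}∪out(1)={0}
  fail(13) 'dabac': from fail(12)=14 chase 'c': 14 ⇒ 15;  out={2}∪out(15)={2,3}

Scan:
pos 0 'e': at 1
pos 1 'e': at 2
pos 2 'e': at 2 ·f
pos 3 'e': at 2 ·f
pos 4 'c': at 3
pos 5 'a': at 4
pos 6 'e': at 5  emit P0@[2:6]
pos 7 'c': at 0 ·f
pos 8 'b': at 6
pos 9 'b': at 7
pos 10 'd': at 8  emit P1@[8:10]
pos 11 'b': at 6 ·f
pos 12 'b': at 7
pos 13 'c': at 0 ·f
pos 14 'a': at 14
pos 15 'c': at 15  emit P3@[14:15]
pos 16 'e': at 1 ·f
pos 17 'e': at 2
pos 18 'c': at 3
pos 19 'a': at 4
pos 20 'e': at 5  emit P0@[16:20]
pos 21 'c': at 0 ·f
pos 22 'b': at 6
pos 23 'd': at 9 ·f
pos 24 'a': at 10
pos 25 'b': at 11
pos 26 'a': at 12
pos 27 'c': at 13  emit P2@[23:27],P3@[26:27]
pos 28 'a': at 14 ·f
pos 29 'a': at 14 ·f
pos 30 'c': at 15  emit P3@[29:30]
pos 31 'b': at 6 ·f
pos 32 'b': at 7
pos 33 'd': at 8  emit P1@[31:33]
pos 34 'b': at 6 ·f
pos 35 'b': at 7
pos 36 'c': at 0 ·f
pos 37 'b': at 6
pos 38 'b': at 7
pos 39 'b': at 7 ·f
pos 40 'b': at 7 ·f
pos 41 'd': at 8  emit P1@[39:41]
pos 42 'b': at 6 ·f
pos 43 'b': at 7
pos 44 'd': at 8  emit P1@[42:44]
pos 45 'a': at 10 ·f
pos 46 'c': at 15 ·f  emit P3@[45:46]
pos 47 'd': at 9 ·f
pos 48 'a': at 10
pos 49 'b': at 11
pos 50 'a': at 12
pos 51 'c': at 13  emit P2@[47:51],P3@[50:51]
pos 52 'e': at 1 ·f
pos 53 'c': at 0 ·f
pos 54 'c': at 0
pos 55 'c': at 0
pos 56 'e': at 1
pos 57 'e': at 2
pos 58 'c': at 3
pos 59 'a': at 4
pos 60 'e': at 5  emit P0@[56:60]
pos 61 'a': at 14 ·f
pos 62 'c': at 15  emit P3@[61:62]
pos 63 'a': at 14 ·f
pos 64 'c': at 15  emit P3@[63:64]
pos 65 'e': at 1 ·f
pos 66 'e': at 2
pos 67 'c': at 3

Result: [[6,0],[10,1],[15,3],[20,0],[27,2],[27,3],[30,3],[33,1],[41,1],[44,1],[46,3],[51,2],[51,3],[60,0],[62,3],[64,3]]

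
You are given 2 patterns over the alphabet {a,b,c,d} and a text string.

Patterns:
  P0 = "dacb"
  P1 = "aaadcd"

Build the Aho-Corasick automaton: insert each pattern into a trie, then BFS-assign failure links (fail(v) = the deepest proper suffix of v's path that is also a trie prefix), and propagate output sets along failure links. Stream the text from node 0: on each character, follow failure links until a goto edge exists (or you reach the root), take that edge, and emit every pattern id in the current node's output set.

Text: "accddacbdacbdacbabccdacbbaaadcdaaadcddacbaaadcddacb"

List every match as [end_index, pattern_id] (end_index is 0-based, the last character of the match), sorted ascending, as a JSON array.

Build:
Trie nodes:
  n0 'ε': a→5 d→1
  n1 'd': a→2
  n2 'da': c→3
  n3 'dac': b→4
  n4 'dacb': ·  ←P0
  n5 'a': a→6
  n6 'aa': a→7
  n7 'aaa': d→8
  n8 'aaad': c→9
  n9 'aaadc': d→10
  n10 'aaadcd': ·  ←P1

BFS fail/out derivation:
  n1('d'): parent n0 fail=0; on 'd' 0 → fail=0;  out ∅∪∅=∅
  n5('a'): parent n0 fail=0; on 'a' 0 → fail=0;  out ∅∪∅=∅
  n2('da'): parent n1 fail=0; on 'a' 0 → fail=5;  out ∅∪∅=∅
  n6('aa'): parent n5 fail=0; on 'a' 0 → fail=5;  out ∅∪∅=∅
  n3('dac'): parent n2 fail=5; on 'c' 5→0 → fail=0;  out ∅∪∅=∅
  n7('aaa'): parent n6 fail=5; on 'a' 5 → fail=6;  out ∅∪∅=∅
  n4('dacb'): parent n3 fail=0; on 'b' 0 → fail=0;  out {0}∪∅={0}
  n8('aaad'): parent n7 fail=6; on 'd' 6→5→0 → fail=1;  out ∅∪∅=∅
  n9('aaadc'): parent n8 fail=1; on 'c' 1→0 → fail=0;  out ∅∪∅=∅
  n10('aaadcd'): parent n9 fail=0; on 'd' 0 → fail=1;  out {1}∪∅={1}

Run:
i=0 'a': node 0→5
i=1 'c': node 5→0 ·f
i=2 'c': node 0→0
i=3 'd': node 0→1
i=4 'd': node 1→1 ·f
i=5 'a': node 1→2
i=6 'c': node 2→3
i=7 'b': node 3→4  ** P0@[4:7]
i=8 'd': node 4→1 ·f
i=9 'a': node 1→2
i=10 'c': node 2→3
i=11 'b': node 3→4  ** P0@[8:11]
i=12 'd': node 4→1 ·f
i=13 'a': node 1→2
i=14 'c': node 2→3
i=15 'b': node 3→4  ** P0@[12:15]
i=16 'a': node 4→5 ·f
i=17 'b': node 5→0 ·f
i=18 'c': node 0→0
i=19 'c': node 0→0
i=20 'd': node 0→1
i=21 'a': node 1→2
i=22 'c': node 2→3
i=23 'b': node 3→4  ** P0@[20:23]
i=24 'b': node 4→0 ·f
i=25 'a': node 0→5
i=26 'a': node 5→6
i=27 'a': node 6→7
i=28 'd': node 7→8
i=29 'c': node 8→9
i=30 'd': node 9→10  ** P1@[25:30]
i=31 'a': node 10→2 ·f
i=32 'a': node 2→6 ·f
i=33 'a': node 6→7
i=34 'd': node 7→8
i=35 'c': node 8→9
i=36 'd': node 9→10  ** P1@[31:36]
i=37 'd': node 10→1 ·f
i=38 'a': node 1→2
i=39 'c': node 2→3
i=40 'b': node 3→4  ** P0@[37:40]
i=41 'a': node 4→5 ·f
i=42 'a': node 5→6
i=43 'a': node 6→7
i=44 'd': node 7→8
i=45 'c': node 8→9
i=46 'd': node 9→10  ** P1@[41:46]
i=47 'd': node 10→1 ·f
i=48 'a': node 1→2
i=49 'c': node 2→3
i=50 'b': node 3→4  ** P0@[47:50]

Result: [[7,0],[11,0],[15,0],[23,0],[30,1],[36,1],[40,0],[46,1],[50,0]]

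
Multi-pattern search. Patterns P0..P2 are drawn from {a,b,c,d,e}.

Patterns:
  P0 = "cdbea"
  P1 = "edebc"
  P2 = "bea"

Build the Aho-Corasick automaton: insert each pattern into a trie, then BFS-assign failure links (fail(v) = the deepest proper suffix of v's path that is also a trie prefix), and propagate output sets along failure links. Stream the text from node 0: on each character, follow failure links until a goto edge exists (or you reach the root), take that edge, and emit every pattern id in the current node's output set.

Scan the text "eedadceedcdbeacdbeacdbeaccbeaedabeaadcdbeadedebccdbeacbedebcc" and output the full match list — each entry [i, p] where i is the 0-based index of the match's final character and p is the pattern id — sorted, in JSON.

Build automaton:
Trie (insert patterns):
  n0 'ε': b→11 c→1 e→6
  n1 'c': d→2
  n2 'cd': b→3
  n3 'cdb': e→4
  n4 'cdbe': a→5
  n5 'cdbea': ·  ←P0
  n6 'e': d→7
  n7 'ed': e→8
  n8 'ede': b→9
  n9 'edeb': c→10
  n10 'edebc': ·  ←P1
  n11 'b': e→12
  n12 'be': a→13
  n13 'bea': ·  ←P2

BFS fail/out derivation:
  fail(1) 'c': from fail(0)=0 chase 'c': 0 ⇒ 0;  out=∅∪out(0)=∅
  fail(6) 'e': from fail(0)=0 chase 'e': 0 ⇒ 0;  out=∅∪out(0)=∅
  fail(11) 'b': from fail(0)=0 chase 'b': 0 ⇒ 0;  out=∅∪out(0)=∅
  fail(2) 'cd': from fail(1)=0 chase 'd': 0 ⇒ 0;  out=∅∪out(0)=∅
  fail(7) 'ed': from fail(6)=0 chase 'd': 0 ⇒ 0;  out=∅∪out(0)=∅
  fail(12) 'be': from fail(11)=0 chase 'e': 0 ⇒ 6;  out=∅∪out(6)=∅
  fail(3) 'cdb': from fail(2)=0 chase 'b': 0 ⇒ 11;  out=∅∪out(11)=∅
  fail(8) 'ede': from fail(7)=0 chase 'e': 0 ⇒ 6;  out=∅∪out(6)=∅
  fail(13) 'bea': from fail(12)=6 chase 'a': 6→0 ⇒ 0;  out={2}∪out(0)={2}
  fail(4) 'cdbe': from fail(3)=11 chase 'e': 11 ⇒ 12;  out=∅∪out(12)=∅
  fail(9) 'edeb': from fail(8)=6 chase 'b': 6→0 ⇒ 11;  out=∅∪out(11)=∅
  fail(5) 'cdbea': from fail(4)=12 chase 'a': 12 ⇒ 13;  out={0}∪out(13)={0,2}
  fail(10) 'edebc': from fail(9)=11 chase 'c': 11→0 ⇒ 1;  out={1}∪out(1)={1}

Scan:
[0] read 'e'  n0⇒n6
[1] read 'e'  n6⇒n6 (fail-walked)
[2] read 'd'  n6⇒n7
[3] read 'a'  n7⇒n0 (fail-walked)
[4] read 'd'  n0⇒n0
[5] read 'c'  n0⇒n1
[6] read 'e'  n1⇒n6 (fail-walked)
[7] read 'e'  n6⇒n6 (fail-walked)
[8] read 'd'  n6⇒n7
[9] read 'c'  n7⇒n1 (fail-walked)
[10] read 'd'  n1⇒n2
[11] read 'b'  n2⇒n3
[12] read 'e'  n3⇒n4
[13] read 'a'  n4⇒n5  ** P0@[9:13],P2@[11:13]
[14] read 'c'  n5⇒n1 (fail-walked)
[15] read 'd'  n1⇒n2
[16] read 'b'  n2⇒n3
[17] read 'e'  n3⇒n4
[18] read 'a'  n4⇒n5  ** P0@[14:18],P2@[16:18]
[19] read 'c'  n5⇒n1 (fail-walked)
[20] read 'd'  n1⇒n2
[21] read 'b'  n2⇒n3
[22] read 'e'  n3⇒n4
[23] read 'a'  n4⇒n5  ** P0@[19:23],P2@[21:23]
[24] read 'c'  n5⇒n1 (fail-walked)
[25] read 'c'  n1⇒n1 (fail-walked)
[26] read 'b'  n1⇒n11 (fail-walked)
[27] read 'e'  n11⇒n12
[28] read 'a'  n12⇒n13  ** P2@[26:28]
[29] read 'e'  n13⇒n6 (fail-walked)
[30] read 'd'  n6⇒n7
[31] read 'a'  n7⇒n0 (fail-walked)
[32] read 'b'  n0⇒n11
[33] read 'e'  n11⇒n12
[34] read 'a'  n12⇒n13  ** P2@[32:34]
[35] read 'a'  n13⇒n0 (fail-walked)
[36] read 'd'  n0⇒n0
[37] read 'c'  n0⇒n1
[38] read 'd'  n1⇒n2
[39] read 'b'  n2⇒n3
[40] read 'e'  n3⇒n4
[41] read 'a'  n4⇒n5  ** P0@[37:41],P2@[39:41]
[42] read 'd'  n5⇒n0 (fail-walked)
[43] read 'e'  n0⇒n6
[44] read 'd'  n6⇒n7
[45] read 'e'  n7⇒n8
[46] read 'b'  n8⇒n9
[47] read 'c'  n9⇒n10  ** P1@[43:47]
[48] read 'c'  n10⇒n1 (fail-walked)
[49] read 'd'  n1⇒n2
[50] read 'b'  n2⇒n3
[51] read 'e'  n3⇒n4
[52] read 'a'  n4⇒n5  ** P0@[48:52],P2@[50:52]
[53] read 'c'  n5⇒n1 (fail-walked)
[54] read 'b'  n1⇒n11 (fail-walked)
[55] read 'e'  n11⇒n12
[56] read 'd'  n12⇒n7 (fail-walked)
[57] read 'e'  n7⇒n8
[58] read 'b'  n8⇒n9
[59] read 'c'  n9⇒n10  ** P1@[55:59]
[60] read 'c'  n10⇒n1 (fail-walked)

Matches: [[13,0],[13,2],[18,0],[18,2],[23,0],[23,2],[28,2],[34,2],[41,0],[41,2],[47,1],[52,0],[52,2],[59,1]]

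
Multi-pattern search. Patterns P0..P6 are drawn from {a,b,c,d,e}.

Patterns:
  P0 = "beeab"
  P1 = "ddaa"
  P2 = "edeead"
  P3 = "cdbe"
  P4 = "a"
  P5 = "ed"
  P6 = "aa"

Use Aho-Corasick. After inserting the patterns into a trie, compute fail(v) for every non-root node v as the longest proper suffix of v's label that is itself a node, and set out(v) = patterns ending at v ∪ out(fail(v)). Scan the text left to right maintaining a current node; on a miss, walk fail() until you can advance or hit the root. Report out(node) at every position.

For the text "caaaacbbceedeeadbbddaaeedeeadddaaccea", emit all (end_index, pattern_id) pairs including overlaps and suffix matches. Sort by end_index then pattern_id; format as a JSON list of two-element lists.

Build:
Trie (insert patterns):
  n0 'ε': a→20 b→1 c→16 d→6 e→10
  n1 'b': e→2
  n2 'be': e→3
  n3 'bee': a→4
  n4 'beea': b→5
  n5 'beeab': ·  ←P0
  n6 'd': d→7
  n7 'dd': a→8
  n8 'dda': a→9
  n9 'ddaa': ·  ←P1
  n10 'e': d→11
  n11 'ed': e→12  ←P5
  n12 'ede': e→13
  n13 'edee': a→14
  n14 'edeea': d→15
  n15 'edeead': ·  ←P2
  n16 'c': d→17
  n17 'cd': b→18
  n18 'cdb': e→19
  n19 'cdbe': ·  ←P3
  n20 'a': a→21  ←P4
  n21 'aa': ·  ←P6

BFS fail/out derivation:
  fail(1) 'b': from fail(0)=0 chase 'b': 0 ⇒ 0;  out=∅∪out(0)=∅
  fail(6) 'd': from fail(0)=0 chase 'd': 0 ⇒ 0;  out=∅∪out(0)=∅
  fail(10) 'e': from fail(0)=0 chase 'e': 0 ⇒ 0;  out=∅∪out(0)=∅
  fail(16) 'c': from fail(0)=0 chase 'c': 0 ⇒ 0;  out=∅∪out(0)=∅
  fail(20) 'a': from fail(0)=0 chase 'a': 0 ⇒ 0;  out={4}∪out(0)={4}
  fail(2) 'be': from fail(1)=0 chase 'e': 0 ⇒ 10;  out=∅∪out(10)=∅
  fail(7) 'dd': from fail(6)=0 chase 'd': 0 ⇒ 6;  out=∅∪out(6)=∅
  fail(11) 'ed': from fail(10)=0 chase 'd': 0 ⇒ 6;  out={5}∪out(6)={5}
  fail(17) 'cd': from fail(16)=0 chase 'd': 0 ⇒ 6;  out=∅∪out(6)=∅
  fail(21) 'aa': from fail(20)=0 chase 'a': 0 ⇒ 20;  out={6}∪out(20)={4,6}
  fail(3) 'bee': from fail(2)=10 chase 'e': 10→0 ⇒ 10;  out=∅∪out(10)=∅
  fail(8) 'dda': from fail(7)=6 chase 'a': 6→0 ⇒ 20;  out=∅∪out(20)={4}
  fail(12) 'ede': from fail(11)=6 chase 'e': 6→0 ⇒ 10;  out=∅∪out(10)=∅
  fail(18) 'cdb': from fail(17)=6 chase 'b': 6→0 ⇒ 1;  out=∅∪out(1)=∅
  fail(4) 'beea': from fail(3)=10 chase 'a': 10→0 ⇒ 20;  out=∅∪out(20)={4}
  fail(9) 'ddaa': from fail(8)=20 chase 'a': 20 ⇒ 21;  out={1}∪out(21)={1,4,6}
  fail(13) 'edee': from fail(12)=10 chase 'e': 10→0 ⇒ 10;  out=∅∪out(10)=∅
  fail(19) 'cdbe': from fail(18)=1 chase 'e': 1 ⇒ 2;  out={3}∪out(2)={3}
  fail(5) 'beeab': from fail(4)=20 chase 'b': 20→0 ⇒ 1;  out={0}∪out(1)={0}
  fail(14) 'edeea': from fail(13)=10 chase 'a': 10→0 ⇒ 20;  out=∅∪out(20)={4}
  fail(15) 'edeead': from fail(14)=20 chase 'd': 20→0 ⇒ 6;  out={2}∪out(6)={2}

Text stream:
i=0 'c': node 0→16
i=1 'a': node 16→20 (fail-walked)  → match P4@[1:1]
i=2 'a': node 20→21  → match P4@[2:2],P6@[1:2]
i=3 'a': node 21→21 (fail-walked)  → match P4@[3:3],P6@[2:3]
i=4 'a': node 21→21 (fail-walked)  → match P4@[4:4],P6@[3:4]
i=5 'c': node 21→16 (fail-walked)
i=6 'b': node 16→1 (fail-walked)
i=7 'b': node 1→1 (fail-walked)
i=8 'c': node 1→16 (fail-walked)
i=9 'e': node 16→10 (fail-walked)
i=10 'e': node 10→10 (fail-walked)
i=11 'd': node 10→11  → match P5@[10:11]
i=12 'e': node 11→12
i=13 'e': node 12→13
i=14 'a': node 13→14  → match P4@[14:14]
i=15 'd': node 14→15  → match P2@[10:15]
i=16 'b': node 15→1 (fail-walked)
i=17 'b': node 1→1 (fail-walked)
i=18 'd': node 1→6 (fail-walked)
i=19 'd': node 6→7
i=20 'a': node 7→8  → match P4@[20:20]
i=21 'a': node 8→9  → match P1@[18:21],P4@[21:21],P6@[20:21]
i=22 'e': node 9→10 (fail-walked)
i=23 'e': node 10→10 (fail-walked)
i=24 'd': node 10→11  → match P5@[23:24]
i=25 'e': node 11→12
i=26 'e': node 12→13
i=27 'a': node 13→14  → match P4@[27:27]
i=28 'd': node 14→15  → match P2@[23:28]
i=29 'd': node 15→7 (fail-walked)
i=30 'd': node 7→7 (fail-walked)
i=31 'a': node 7→8  → match P4@[31:31]
i=32 'a': node 8→9  → match P1@[29:32],P4@[32:32],P6@[31:32]
i=33 'c': node 9→16 (fail-walked)
i=34 'c': node 16→16 (fail-walked)
i=35 'e': node 16→10 (fail-walked)
i=36 'a': node 10→20 (fail-walked)  → match P4@[36:36]

Result: [[1,4],[2,4],[2,6],[3,4],[3,6],[4,4],[4,6],[11,5],[14,4],[15,2],[20,4],[21,1],[21,4],[21,6],[24,5],[27,4],[28,2],[31,4],[32,1],[32,4],[32,6],[36,4]]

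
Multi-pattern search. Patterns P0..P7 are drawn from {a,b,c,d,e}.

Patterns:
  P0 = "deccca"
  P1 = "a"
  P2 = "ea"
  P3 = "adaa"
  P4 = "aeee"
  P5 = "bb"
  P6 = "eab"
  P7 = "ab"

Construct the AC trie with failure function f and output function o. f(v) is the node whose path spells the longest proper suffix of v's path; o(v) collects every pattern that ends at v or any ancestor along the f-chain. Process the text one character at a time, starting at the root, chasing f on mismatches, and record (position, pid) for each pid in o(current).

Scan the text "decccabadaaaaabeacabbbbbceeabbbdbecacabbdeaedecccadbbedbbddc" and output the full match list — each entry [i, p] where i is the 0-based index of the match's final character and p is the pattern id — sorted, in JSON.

Construct AC machine:
Trie (insert patterns):
  0='ε' goto a→7 b→16 d→1 e→8
  1='d' goto e→2
  2='de' goto c→3
  3='dec' goto c→4
  4='decc' goto c→5
  5='deccc' goto a→6
  6='deccca' goto ·  [P0 ends]
  7='a' goto b→19 d→10 e→13  [P1 ends]
  8='e' goto a→9
  9='ea' goto b→18  [P2 ends]
  10='ad' goto a→11
  11='ada' goto a→12
  12='adaa' goto ·  [P3 ends]
  13='ae' goto e→14
  14='aee' goto e→15
  15='aeee' goto ·  [P4 ends]
  16='b' goto b→17
  17='bb' goto ·  [P5 ends]
  18='eab' goto ·  [P6 ends]
  19='ab' goto ·  [P7 ends]

Failure links (BFS by depth):
  n1('d'): parent n0 fail=0; on 'd' 0 → fail=0;  out ∅∪∅=∅
  n7('a'): parent n0 fail=0; on 'a' 0 → fail=0;  out {1}∪∅={1}
  n8('e'): parent n0 fail=0; on 'e' 0 → fail=0;  out ∅∪∅=∅
  n16('b'): parent n0 fail=0; on 'b' 0 → fail=0;  out ∅∪∅=∅
  n2('de'): parent n1 fail=0; on 'e' 0 → fail=8;  out ∅∪∅=∅
  n9('ea'): parent n8 fail=0; on 'a' 0 → fail=7;  out {2}∪{1}={1,2}
  n10('ad'): parent n7 fail=0; on 'd' 0 → fail=1;  out ∅∪∅=∅
  n13('ae'): parent n7 fail=0; on 'e' 0 → fail=8;  out ∅∪∅=∅
  n17('bb'): parent n16 fail=0; on 'b' 0 → fail=16;  out {5}∪∅={5}
  n19('ab'): parent n7 fail=0; on 'b' 0 → fail=16;  out {7}∪∅={7}
  n3('dec'): parent n2 fail=8; on 'c' 8→0 → fail=0;  out ∅∪∅=∅
  n11('ada'): parent n10 fail=1; on 'a' 1→0 → fail=7;  out ∅∪{1}={1}
  n14('aee'): parent n13 fail=8; on 'e' 8→0 → fail=8;  out ∅∪∅=∅
  n18('eab'): parent n9 fail=7; on 'b' 7 → fail=19;  out {6}∪{7}={6,7}
  n4('decc'): parent n3 fail=0; on 'c' 0 → fail=0;  out ∅∪∅=∅
  n12('adaa'): parent n11 fail=7; on 'a' 7→0 → fail=7;  out {3}∪{1}={1,3}
  n15('aeee'): parent n14 fail=8; on 'e' 8→0 → fail=8;  out {4}∪∅={4}
  n5('deccc'): parent n4 fail=0; on 'c' 0 → fail=0;  out ∅∪∅=∅
  n6('deccca'): parent n5 fail=0; on 'a' 0 → fail=7;  out {0}∪{1}={0,1}

Run:
pos 0 'd': at 1
pos 1 'e': at 2
pos 2 'c': at 3
pos 3 'c': at 4
pos 4 'c': at 5
pos 5 'a': at 6  → match P0@[0:5],P1@[5:5]
pos 6 'b': at 19 ·f  → match P7@[5:6]
pos 7 'a': at 7 ·f  → match P1@[7:7]
pos 8 'd': at 10
pos 9 'a': at 11  → match P1@[9:9]
pos 10 'a': at 12  → match P1@[10:10],P3@[7:10]
pos 11 'a': at 7 ·f  → match P1@[11:11]
pos 12 'a': at 7 ·f  → match P1@[12:12]
pos 13 'a': at 7 ·f  → match P1@[13:13]
pos 14 'b': at 19  → match P7@[13:14]
pos 15 'e': at 8 ·f
pos 16 'a': at 9  → match P1@[16:16],P2@[15:16]
pos 17 'c': at 0 ·f
pos 18 'a': at 7  → match P1@[18:18]
pos 19 'b': at 19  → match P7@[18:19]
pos 20 'b': at 17 ·f  → match P5@[19:20]
pos 21 'b': at 17 ·f  → match P5@[20:21]
pos 22 'b': at 17 ·f  → match P5@[21:22]
pos 23 'b': at 17 ·f  → match P5@[22:23]
pos 24 'c': at 0 ·f
pos 25 'e': at 8
pos 26 'e': at 8 ·f
pos 27 'a': at 9  → match P1@[27:27],P2@[26:27]
pos 28 'b': at 18  → match P6@[26:28],P7@[27:28]
pos 29 'b': at 17 ·f  → match P5@[28:29]
pos 30 'b': at 17 ·f  → match P5@[29:30]
pos 31 'd': at 1 ·f
pos 32 'b': at 16 ·f
pos 33 'e': at 8 ·f
pos 34 'c': at 0 ·f
pos 35 'a': at 7  → match P1@[35:35]
pos 36 'c': at 0 ·f
pos 37 'a': at 7  → match P1@[37:37]
pos 38 'b': at 19  → match P7@[37:38]
pos 39 'b': at 17 ·f  → match P5@[38:39]
pos 40 'd': at 1 ·f
pos 41 'e': at 2
pos 42 'a': at 9 ·f  → match P1@[42:42],P2@[41:42]
pos 43 'e': at 13 ·f
pos 44 'd': at 1 ·f
pos 45 'e': at 2
pos 46 'c': at 3
pos 47 'c': at 4
pos 48 'c': at 5
pos 49 'a': at 6  → match P0@[44:49],P1@[49:49]
pos 50 'd': at 10 ·f
pos 51 'b': at 16 ·f
pos 52 'b': at 17  → match P5@[51:52]
pos 53 'e': at 8 ·f
pos 54 'd': at 1 ·f
pos 55 'b': at 16 ·f
pos 56 'b': at 17  → match P5@[55:56]
pos 57 'd': at 1 ·f
pos 58 'd': at 1 ·f
pos 59 'c': at 0 ·f

Matches: [[5,0],[5,1],[6,7],[7,1],[9,1],[10,1],[10,3],[11,1],[12,1],[13,1],[14,7],[16,1],[16,2],[18,1],[19,7],[20,5],[21,5],[22,5],[23,5],[27,1],[27,2],[28,6],[28,7],[29,5],[30,5],[35,1],[37,1],[38,7],[39,5],[42,1],[42,2],[49,0],[49,1],[52,5],[56,5]]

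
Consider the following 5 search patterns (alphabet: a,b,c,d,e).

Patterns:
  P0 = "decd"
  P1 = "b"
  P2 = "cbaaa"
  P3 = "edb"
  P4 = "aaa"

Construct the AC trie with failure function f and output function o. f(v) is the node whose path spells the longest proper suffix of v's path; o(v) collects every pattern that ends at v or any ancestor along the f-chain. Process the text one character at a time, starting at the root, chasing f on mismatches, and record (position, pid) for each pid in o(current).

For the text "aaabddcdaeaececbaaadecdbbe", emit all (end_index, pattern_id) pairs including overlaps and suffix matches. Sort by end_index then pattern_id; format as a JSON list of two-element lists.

Build:
Trie (insert patterns):
  0='ε' goto a→14 b→5 c→6 d→1 e→11
  1='d' goto e→2
  2='de' goto c→3
  3='dec' goto d→4
  4='decd' goto ·  ←P0
  5='b' goto ·  ←P1
  6='c' goto b→7
  7='cb' goto a→8
  8='cba' goto a→9
  9='cbaa' goto a→10
  10='cbaaa' goto ·  ←P2
  11='e' goto d→12
  12='ed' goto b→13
  13='edb' goto ·  ←P3
  14='a' goto a→15
  15='aa' goto a→16
  16='aaa' goto ·  ←P4

Failure links (BFS by depth):
  fail(1) 'd': from fail(0)=0 chase 'd': 0 ⇒ 0;  out=∅∪out(0)=∅
  fail(5) 'b': from fail(0)=0 chase 'b': 0 ⇒ 0;  out={1}∪out(0)={1}
  fail(6) 'c': from fail(0)=0 chase 'c': 0 ⇒ 0;  out=∅∪out(0)=∅
  fail(11) 'e': from fail(0)=0 chase 'e': 0 ⇒ 0;  out=∅∪out(0)=∅
  fail(14) 'a': from fail(0)=0 chase 'a': 0 ⇒ 0;  out=∅∪out(0)=∅
  fail(2) 'de': from fail(1)=0 chase 'e': 0 ⇒ 11;  out=∅∪out(11)=∅
  fail(7) 'cb': from fail(6)=0 chase 'b': 0 ⇒ 5;  out=∅∪out(5)={1}
  fail(12) 'ed': from fail(11)=0 chase 'd': 0 ⇒ 1;  out=∅∪out(1)=∅
  fail(15) 'aa': from fail(14)=0 chase 'a': 0 ⇒ 14;  out=∅∪out(14)=∅
  fail(3) 'dec': from fail(2)=11 chase 'c': 11→0 ⇒ 6;  out=∅∪out(6)=∅
  fail(8) 'cba': from fail(7)=5 chase 'a': 5→0 ⇒ 14;  out=∅∪out(14)=∅
  fail(13) 'edb': from fail(12)=1 chase 'b': 1→0 ⇒ 5;  out={3}∪out(5)={1,3}
  fail(16) 'aaa': from fail(15)=14 chase 'a': 14 ⇒ 15;  out={4}∪out(15)={4}
  fail(4) 'decd': from fail(3)=6 chase 'd': 6→0 ⇒ 1;  out={0}∪out(1)={0}
  fail(9) 'cbaa': from fail(8)=14 chase 'a': 14 ⇒ 15;  out=∅∪out(15)=∅
  fail(10) 'cbaaa': from fail(9)=15 chase 'a': 15 ⇒ 16;  out={2}∪out(16)={2,4}

Run:
i=0 'a': node 0→14
i=1 'a': node 14→15
i=2 'a': node 15→16  emit P4@[0:2]
i=3 'b': node 16→5 ·f  emit P1@[3:3]
i=4 'd': node 5→1 ·f
i=5 'd': node 1→1 ·f
i=6 'c': node 1→6 ·f
i=7 'd': node 6→1 ·f
i=8 'a': node 1→14 ·f
i=9 'e': node 14→11 ·f
i=10 'a': node 11→14 ·f
i=11 'e': node 14→11 ·f
i=12 'c': node 11→6 ·f
i=13 'e': node 6→11 ·f
i=14 'c': node 11→6 ·f
i=15 'b': node 6→7  emit P1@[15:15]
i=16 'a': node 7→8
i=17 'a': node 8→9
i=18 'a': node 9→10  emit P2@[14:18],P4@[16:18]
i=19 'd': node 10→1 ·f
i=20 'e': node 1→2
i=21 'c': node 2→3
i=22 'd': node 3→4  emit P0@[19:22]
i=23 'b': node 4→5 ·f  emit P1@[23:23]
i=24 'b': node 5→5 ·f  emit P1@[24:24]
i=25 'e': node 5→11 ·f

Result: [[2,4],[3,1],[15,1],[18,2],[18,4],[22,0],[23,1],[24,1]]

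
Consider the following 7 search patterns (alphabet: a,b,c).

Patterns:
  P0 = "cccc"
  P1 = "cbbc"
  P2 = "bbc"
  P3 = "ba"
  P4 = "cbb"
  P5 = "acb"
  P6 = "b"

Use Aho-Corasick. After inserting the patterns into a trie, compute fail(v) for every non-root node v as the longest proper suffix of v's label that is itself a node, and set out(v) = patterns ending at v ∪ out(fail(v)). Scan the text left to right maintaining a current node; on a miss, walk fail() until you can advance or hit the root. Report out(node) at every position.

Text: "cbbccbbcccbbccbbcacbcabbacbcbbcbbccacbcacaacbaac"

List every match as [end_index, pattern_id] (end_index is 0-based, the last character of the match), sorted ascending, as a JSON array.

Construct AC machine:
Trie nodes:
  0='ε' goto a→12 b→8 c→1
  1='c' goto b→5 c→2
  2='cc' goto c→3
  3='ccc' goto c→4
  4='cccc' goto ·  [P0 ends]
  5='cb' goto b→6
  6='cbb' goto c→7  [P4 ends]
  7='cbbc' goto ·  [P1 ends]
  8='b' goto a→11 b→9  [P6 ends]
  9='bb' goto c→10
  10='bbc' goto ·  [P2 ends]
  11='ba' goto ·  [P3 ends]
  12='a' goto c→13
  13='ac' goto b→14
  14='acb' goto ·  [P5 ends]

BFS fail/out derivation:
  fail(1) 'c': from fail(0)=0 chase 'c': 0 ⇒ 0;  out=∅∪out(0)=∅
  fail(8) 'b': from fail(0)=0 chase 'b': 0 ⇒ 0;  out={6}∪out(0)={6}
  fail(12) 'a': from fail(0)=0 chase 'a': 0 ⇒ 0;  out=∅∪out(0)=∅
  fail(2) 'cc': from fail(1)=0 chase 'c': 0 ⇒ 1;  out=∅∪out(1)=∅
  fail(5) 'cb': from fail(1)=0 chase 'b': 0 ⇒ 8;  out=∅∪out(8)={6}
  fail(9) 'bb': from fail(8)=0 chase 'b': 0 ⇒ 8;  out=∅∪out(8)={6}
  fail(11) 'ba': from fail(8)=0 chase 'a': 0 ⇒ 12;  out={3}∪out(12)={3}
  fail(13) 'ac': from fail(12)=0 chase 'c': 0 ⇒ 1;  out=∅∪out(1)=∅
  fail(3) 'ccc': from fail(2)=1 chase 'c': 1 ⇒ 2;  out=∅∪out(2)=∅
  fail(6) 'cbb': from fail(5)=8 chase 'b': 8 ⇒ 9;  out={4}∪out(9)={4,6}
  fail(10) 'bbc': from fail(9)=8 chase 'c': 8→0 ⇒ 1;  out={2}∪out(1)={2}
  fail(14) 'acb': from fail(13)=1 chase 'b': 1 ⇒ 5;  out={5}∪out(5)={5,6}
  fail(4) 'cccc': from fail(3)=2 chase 'c': 2 ⇒ 3;  out={0}∪out(3)={0}
  fail(7) 'cbbc': from fail(6)=9 chase 'c': 9 ⇒ 10;  out={1}∪out(10)={1,2}

Text stream:
i=0 'c': node 0→1
i=1 'b': node 1→5  emit P6@[1:1]
i=2 'b': node 5→6  emit P4@[0:2],P6@[2:2]
i=3 'c': node 6→7  emit P1@[0:3],P2@[1:3]
i=4 'c': node 7→2 (fail-walked)
i=5 'b': node 2→5 (fail-walked)  emit P6@[5:5]
i=6 'b': node 5→6  emit P4@[4:6],P6@[6:6]
i=7 'c': node 6→7  emit P1@[4:7],P2@[5:7]
i=8 'c': node 7→2 (fail-walked)
i=9 'c': node 2→3
i=10 'b': node 3→5 (fail-walked)  emit P6@[10:10]
i=11 'b': node 5→6  emit P4@[9:11],P6@[11:11]
i=12 'c': node 6→7  emit P1@[9:12],P2@[10:12]
i=13 'c': node 7→2 (fail-walked)
i=14 'b': node 2→5 (fail-walked)  emit P6@[14:14]
i=15 'b': node 5→6  emit P4@[13:15],P6@[15:15]
i=16 'c': node 6→7  emit P1@[13:16],P2@[14:16]
i=17 'a': node 7→12 (fail-walked)
i=18 'c': node 12→13
i=19 'b': node 13→14  emit P5@[17:19],P6@[19:19]
i=20 'c': node 14→1 (fail-walked)
i=21 'a': node 1→12 (fail-walked)
i=22 'b': node 12→8 (fail-walked)  emit P6@[22:22]
i=23 'b': node 8→9  emit P6@[23:23]
i=24 'a': node 9→11 (fail-walked)  emit P3@[23:24]
i=25 'c': node 11→13 (fail-walked)
i=26 'b': node 13→14  emit P5@[24:26],P6@[26:26]
i=27 'c': node 14→1 (fail-walked)
i=28 'b': node 1→5  emit P6@[28:28]
i=29 'b': node 5→6  emit P4@[27:29],P6@[29:29]
i=30 'c': node 6→7  emit P1@[27:30],P2@[28:30]
i=31 'b': node 7→5 (fail-walked)  emit P6@[31:31]
i=32 'b': node 5→6  emit P4@[30:32],P6@[32:32]
i=33 'c': node 6→7  emit P1@[30:33],P2@[31:33]
i=34 'c': node 7→2 (fail-walked)
i=35 'a': node 2→12 (fail-walked)
i=36 'c': node 12→13
i=37 'b': node 13→14  emit P5@[35:37],P6@[37:37]
i=38 'c': node 14→1 (fail-walked)
i=39 'a': node 1→12 (fail-walked)
i=40 'c': node 12→13
i=41 'a': node 13→12 (fail-walked)
i=42 'a': node 12→12 (fail-walked)
i=43 'c': node 12→13
i=44 'b': node 13→14  emit P5@[42:44],P6@[44:44]
i=45 'a': node 14→11 (fail-walked)  emit P3@[44:45]
i=46 'a': node 11→12 (fail-walked)
i=47 'c': node 12→13

Result: [[1,6],[2,4],[2,6],[3,1],[3,2],[5,6],[6,4],[6,6],[7,1],[7,2],[10,6],[11,4],[11,6],[12,1],[12,2],[14,6],[15,4],[15,6],[16,1],[16,2],[19,5],[19,6],[22,6],[23,6],[24,3],[26,5],[26,6],[28,6],[29,4],[29,6],[30,1],[30,2],[31,6],[32,4],[32,6],[33,1],[33,2],[37,5],[37,6],[44,5],[44,6],[45,3]]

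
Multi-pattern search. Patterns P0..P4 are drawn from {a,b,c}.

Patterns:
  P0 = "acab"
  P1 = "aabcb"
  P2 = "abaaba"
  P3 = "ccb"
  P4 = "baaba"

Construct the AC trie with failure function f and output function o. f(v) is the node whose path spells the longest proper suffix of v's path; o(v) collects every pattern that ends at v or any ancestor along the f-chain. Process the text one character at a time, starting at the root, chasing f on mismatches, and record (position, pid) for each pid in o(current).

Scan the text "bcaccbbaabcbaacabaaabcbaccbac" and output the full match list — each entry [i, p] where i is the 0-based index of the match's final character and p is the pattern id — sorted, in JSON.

Construct AC machine:
Trie nodes:
  n0 'ε': a→1 b→17 c→14
  n1 'a': a→5 b→9 c→2
  n2 'ac': a→3
  n3 'aca': b→4
  n4 'acab': ·  [P0 ends]
  n5 'aa': b→6
  n6 'aab': c→7
  n7 'aabc': b→8
  n8 'aabcb': ·  [P1 ends]
  n9 'ab': a→10
  n10 'aba': a→11
  n11 'abaa': b→12
  n12 'abaab': a→13
  n13 'abaaba': ·  [P2 ends]
  n14 'c': c→15
  n15 'cc': b→16
  n16 'ccb': ·  [P3 ends]
  n17 'b': a→18
  n18 'ba': a→19
  n19 'baa': b→20
  n20 'baab': a→21
  n21 'baaba': ·  [P4 ends]

BFS fail/out derivation:
  fail(1) 'a': from fail(0)=0 chase 'a': 0 ⇒ 0;  out=∅∪out(0)=∅
  fail(14) 'c': from fail(0)=0 chase 'c': 0 ⇒ 0;  out=∅∪out(0)=∅
  fail(17) 'b': from fail(0)=0 chase 'b': 0 ⇒ 0;  out=∅∪out(0)=∅
  fail(2) 'ac': from fail(1)=0 chase 'c': 0 ⇒ 14;  out=∅∪out(14)=∅
  fail(5) 'aa': from fail(1)=0 chase 'a': 0 ⇒ 1;  out=∅∪out(1)=∅
  fail(9) 'ab': from fail(1)=0 chase 'b': 0 ⇒ 17;  out=∅∪out(17)=∅
  fail(15) 'cc': from fail(14)=0 chase 'c': 0 ⇒ 14;  out=∅∪out(14)=∅
  fail(18) 'ba': from fail(17)=0 chase 'a': 0 ⇒ 1;  out=∅∪out(1)=∅
  fail(3) 'aca': from fail(2)=14 chase 'a': 14→0 ⇒ 1;  out=∅∪out(1)=∅
  fail(6) 'aab': from fail(5)=1 chase 'b': 1 ⇒ 9;  out=∅∪out(9)=∅
  fail(10) 'aba': from fail(9)=17 chase 'a': 17 ⇒ 18;  out=∅∪out(18)=∅
  fail(16) 'ccb': from fail(15)=14 chase 'b': 14→0 ⇒ 17;  out={3}∪out(17)={3}
  fail(19) 'baa': from fail(18)=1 chase 'a': 1 ⇒ 5;  out=∅∪out(5)=∅
  fail(4) 'acab': from fail(3)=1 chase 'b': 1 ⇒ 9;  out={0}∪out(9)={0}
  fail(7) 'aabc': from fail(6)=9 chase 'c': 9→17→0 ⇒ 14;  out=∅∪out(14)=∅
  fail(11) 'abaa': from fail(10)=18 chase 'a': 18 ⇒ 19;  out=∅∪out(19)=∅
  fail(20) 'baab': from fail(19)=5 chase 'b': 5 ⇒ 6;  out=∅∪out(6)=∅
  fail(8) 'aabcb': from fail(7)=14 chase 'b': 14→0 ⇒ 17;  out={1}∪out(17)={1}
  fail(12) 'abaab': from fail(11)=19 chase 'b': 19 ⇒ 20;  out=∅∪out(20)=∅
  fail(21) 'baaba': from fail(20)=6 chase 'a': 6→9 ⇒ 10;  out={4}∪out(10)={4}
  fail(13) 'abaaba': from fail(12)=20 chase 'a': 20 ⇒ 21;  out={2}∪out(21)={2,4}

Run:
i=0 'b': node 0→17
i=1 'c': node 17→14 (via fail)
i=2 'a': node 14→1 (via fail)
i=3 'c': node 1→2
i=4 'c': node 2→15 (via fail)
i=5 'b': node 15→16  emit P3@[3:5]
i=6 'b': node 16→17 (via fail)
i=7 'a': node 17→18
i=8 'a': node 18→19
i=9 'b': node 19→20
i=10 'c': node 20→7 (via fail)
i=11 'b': node 7→8  emit P1@[7:11]
i=12 'a': node 8→18 (via fail)
i=13 'a': node 18→19
i=14 'c': node 19→2 (via fail)
i=15 'a': node 2→3
i=16 'b': node 3→4  emit P0@[13:16]
i=17 'a': node 4→10 (via fail)
i=18 'a': node 10→11
i=19 'a': node 11→5 (via fail)
i=20 'b': node 5→6
i=21 'c': node 6→7
i=22 'b': node 7→8  emit P1@[18:22]
i=23 'a': node 8→18 (via fail)
i=24 'c': node 18→2 (via fail)
i=25 'c': node 2→15 (via fail)
i=26 'b': node 15→16  emit P3@[24:26]
i=27 'a': node 16→18 (via fail)
i=28 'c': node 18→2 (via fail)

Matches: [[5,3],[11,1],[16,0],[22,1],[26,3]]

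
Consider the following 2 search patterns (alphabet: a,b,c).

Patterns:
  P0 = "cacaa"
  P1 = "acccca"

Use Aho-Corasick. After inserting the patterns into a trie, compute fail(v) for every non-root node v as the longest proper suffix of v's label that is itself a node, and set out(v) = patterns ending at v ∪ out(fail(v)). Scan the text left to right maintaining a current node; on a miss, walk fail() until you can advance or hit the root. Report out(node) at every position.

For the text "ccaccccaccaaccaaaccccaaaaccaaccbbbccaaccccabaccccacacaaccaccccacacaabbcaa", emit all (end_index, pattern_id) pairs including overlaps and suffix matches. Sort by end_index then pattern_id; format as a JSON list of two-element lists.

Construct AC machine:
Trie nodes:
  0='ε' goto a→6 c→1
  1='c' goto a→2
  2='ca' goto c→3
  3='cac' goto a→4
  4='caca' goto a→5
  5='cacaa' goto ·  ←P0
  6='a' goto c→7
  7='ac' goto c→8
  8='acc' goto c→9
  9='accc' goto c→10
  10='acccc' goto a→11
  11='acccca' goto ·  ←P1

Failure links (BFS by depth):
  fail(1) 'c': from fail(0)=0 chase 'c': 0 ⇒ 0;  out=∅∪out(0)=∅
  fail(6) 'a': from fail(0)=0 chase 'a': 0 ⇒ 0;  out=∅∪out(0)=∅
  fail(2) 'ca': from fail(1)=0 chase 'a': 0 ⇒ 6;  out=∅∪out(6)=∅
  fail(7) 'ac': from fail(6)=0 chase 'c': 0 ⇒ 1;  out=∅∪out(1)=∅
  fail(3) 'cac': from fail(2)=6 chase 'c': 6 ⇒ 7;  out=∅∪out(7)=∅
  fail(8) 'acc': from fail(7)=1 chase 'c': 1→0 ⇒ 1;  out=∅∪out(1)=∅
  fail(4) 'caca': from fail(3)=7 chase 'a': 7→1 ⇒ 2;  out=∅∪out(2)=∅
  fail(9) 'accc': from fail(8)=1 chase 'c': 1→0 ⇒ 1;  out=∅∪out(1)=∅
  fail(5) 'cacaa': from fail(4)=2 chase 'a': 2→6→0 ⇒ 6;  out={0}∪out(6)={0}
  fail(10) 'acccc': from fail(9)=1 chase 'c': 1→0 ⇒ 1;  out=∅∪out(1)=∅
  fail(11) 'acccca': from fail(10)=1 chase 'a': 1 ⇒ 2;  out={1}∪out(2)={1}

Scan:
i=0 'c': node 0→1
i=1 'c': node 1→1 ·f
i=2 'a': node 1→2
i=3 'c': node 2→3
i=4 'c': node 3→8 ·f
i=5 'c': node 8→9
i=6 'c': node 9→10
i=7 'a': node 10→11  ** P1@[2:7]
i=8 'c': node 11→3 ·f
i=9 'c': node 3→8 ·f
i=10 'a': node 8→2 ·f
i=11 'a': node 2→6 ·f
i=12 'c': node 6→7
i=13 'c': node 7→8
i=14 'a': node 8→2 ·f
i=15 'a': node 2→6 ·f
i=16 'a': node 6→6 ·f
i=17 'c': node 6→7
i=18 'c': node 7→8
i=19 'c': node 8→9
i=20 'c': node 9→10
i=21 'a': node 10→11  ** P1@[16:21]
i=22 'a': node 11→6 ·f
i=23 'a': node 6→6 ·f
i=24 'a': node 6→6 ·f
i=25 'c': node 6→7
i=26 'c': node 7→8
i=27 'a': node 8→2 ·f
i=28 'a': node 2→6 ·f
i=29 'c': node 6→7
i=30 'c': node 7→8
i=31 'b': node 8→0 ·f
i=32 'b': node 0→0
i=33 'b': node 0→0
i=34 'c': node 0→1
i=35 'c': node 1→1 ·f
i=36 'a': node 1→2
i=37 'a': node 2→6 ·f
i=38 'c': node 6→7
i=39 'c': node 7→8
i=40 'c': node 8→9
i=41 'c': node 9→10
i=42 'a': node 10→11  ** P1@[37:42]
i=43 'b': node 11→0 ·f
i=44 'a': node 0→6
i=45 'c': node 6→7
i=46 'c': node 7→8
i=47 'c': node 8→9
i=48 'c': node 9→10
i=49 'a': node 10→11  ** P1@[44:49]
i=50 'c': node 11→3 ·f
i=51 'a': node 3→4
i=52 'c': node 4→3 ·f
i=53 'a': node 3→4
i=54 'a': node 4→5  ** P0@[50:54]
i=55 'c': node 5→7 ·f
i=56 'c': node 7→8
i=57 'a': node 8→2 ·f
i=58 'c': node 2→3
i=59 'c': node 3→8 ·f
i=60 'c': node 8→9
i=61 'c': node 9→10
i=62 'a': node 10→11  ** P1@[57:62]
i=63 'c': node 11→3 ·f
i=64 'a': node 3→4
i=65 'c': node 4→3 ·f
i=66 'a': node 3→4
i=67 'a': node 4→5  ** P0@[63:67]
i=68 'b': node 5→0 ·f
i=69 'b': node 0→0
i=70 'c': node 0→1
i=71 'a': node 1→2
i=72 'a': node 2→6 ·f

Result: [[7,1],[21,1],[42,1],[49,1],[54,0],[62,1],[67,0]]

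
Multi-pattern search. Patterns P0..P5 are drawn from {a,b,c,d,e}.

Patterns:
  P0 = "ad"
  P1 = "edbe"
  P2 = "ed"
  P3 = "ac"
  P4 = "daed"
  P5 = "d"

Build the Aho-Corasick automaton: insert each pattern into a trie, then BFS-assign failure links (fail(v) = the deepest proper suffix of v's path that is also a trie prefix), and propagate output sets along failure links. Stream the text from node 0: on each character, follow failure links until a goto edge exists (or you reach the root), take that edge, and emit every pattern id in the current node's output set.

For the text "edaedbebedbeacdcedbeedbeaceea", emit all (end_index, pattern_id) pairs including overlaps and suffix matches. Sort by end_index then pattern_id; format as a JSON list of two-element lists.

Build automaton:
Trie (insert patterns):
  n0 'ε': a→1 d→8 e→3
  n1 'a': c→7 d→2
  n2 'ad': ·  [P0 ends]
  n3 'e': d→4
  n4 'ed': b→5  [P2 ends]
  n5 'edb': e→6
  n6 'edbe': ·  [P1 ends]
  n7 'ac': ·  [P3 ends]
  n8 'd': a→9  [P5 ends]
  n9 'da': e→10
  n10 'dae': d→11
  n11 'daed': ·  [P4 ends]

BFS fail/out derivation:
  fail(1) 'a': from fail(0)=0 chase 'a': 0 ⇒ 0;  out=∅∪out(0)=∅
  fail(3) 'e': from fail(0)=0 chase 'e': 0 ⇒ 0;  out=∅∪out(0)=∅
  fail(8) 'd': from fail(0)=0 chase 'd': 0 ⇒ 0;  out={5}∪out(0)={5}
  fail(2) 'ad': from fail(1)=0 chase 'd': 0 ⇒ 8;  out={0}∪out(8)={0,5}
  fail(4) 'ed': from fail(3)=0 chase 'd': 0 ⇒ 8;  out={2}∪out(8)={2,5}
  fail(7) 'ac': from fail(1)=0 chase 'c': 0 ⇒ 0;  out={3}∪out(0)={3}
  fail(9) 'da': from fail(8)=0 chase 'a': 0 ⇒ 1;  out=∅∪out(1)=∅
  fail(5) 'edb': from fail(4)=8 chase 'b': 8→0 ⇒ 0;  out=∅∪out(0)=∅
  fail(10) 'dae': from fail(9)=1 chase 'e': 1→0 ⇒ 3;  out=∅∪out(3)=∅
  fail(6) 'edbe': from fail(5)=0 chase 'e': 0 ⇒ 3;  out={1}∪out(3)={1}
  fail(11) 'daed': from fail(10)=3 chase 'd': 3 ⇒ 4;  out={4}∪out(4)={2,4,5}

Scan:
[0] read 'e'  n0⇒n3
[1] read 'd'  n3⇒n4  ** P2@[0:1],P5@[1:1]
[2] read 'a'  n4⇒n9 ·f
[3] read 'e'  n9⇒n10
[4] read 'd'  n10⇒n11  ** P2@[3:4],P4@[1:4],P5@[4:4]
[5] read 'b'  n11⇒n5 ·f
[6] read 'e'  n5⇒n6  ** P1@[3:6]
[7] read 'b'  n6⇒n0 ·f
[8] read 'e'  n0⇒n3
[9] read 'd'  n3⇒n4  ** P2@[8:9],P5@[9:9]
[10] read 'b'  n4⇒n5
[11] read 'e'  n5⇒n6  ** P1@[8:11]
[12] read 'a'  n6⇒n1 ·f
[13] read 'c'  n1⇒n7  ** P3@[12:13]
[14] read 'd'  n7⇒n8 ·f  ** P5@[14:14]
[15] read 'c'  n8⇒n0 ·f
[16] read 'e'  n0⇒n3
[17] read 'd'  n3⇒n4  ** P2@[16:17],P5@[17:17]
[18] read 'b'  n4⇒n5
[19] read 'e'  n5⇒n6  ** P1@[16:19]
[20] read 'e'  n6⇒n3 ·f
[21] read 'd'  n3⇒n4  ** P2@[20:21],P5@[21:21]
[22] read 'b'  n4⇒n5
[23] read 'e'  n5⇒n6  ** P1@[20:23]
[24] read 'a'  n6⇒n1 ·f
[25] read 'c'  n1⇒n7  ** P3@[24:25]
[26] read 'e'  n7⇒n3 ·f
[27] read 'e'  n3⇒n3 ·f
[28] read 'a'  n3⇒n1 ·f

Result: [[1,2],[1,5],[4,2],[4,4],[4,5],[6,1],[9,2],[9,5],[11,1],[13,3],[14,5],[17,2],[17,5],[19,1],[21,2],[21,5],[23,1],[25,3]]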